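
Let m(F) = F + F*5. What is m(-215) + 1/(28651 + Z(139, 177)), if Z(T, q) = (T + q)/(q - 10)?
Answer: -6172692403/4785033 ≈ -1290.0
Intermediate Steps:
m(F) = 6*F (m(F) = F + 5*F = 6*F)
Z(T, q) = (T + q)/(-10 + q)
m(-215) + 1/(28651 + Z(139, 177)) = 6*(-215) + 1/(28651 + (139 + 177)/(-10 + 177)) = -1290 + 1/(28651 + 316/167) = -1290 + 1/(4785033/167) = -1290 + 167/4785033 = -6172692403/4785033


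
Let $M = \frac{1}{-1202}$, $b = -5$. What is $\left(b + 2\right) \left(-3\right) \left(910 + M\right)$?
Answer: $\frac{9844371}{1202} \approx 8190.0$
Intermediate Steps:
$M = - \frac{1}{1202} \approx -0.00083195$
$\left(b + 2\right) \left(-3\right) \left(910 + M\right) = \left(-5 + 2\right) \left(-3\right) \left(910 - \frac{1}{1202}\right) = \left(-3\right) \left(-3\right) \frac{1093819}{1202} = 9 \cdot \frac{1093819}{1202} = \frac{9844371}{1202}$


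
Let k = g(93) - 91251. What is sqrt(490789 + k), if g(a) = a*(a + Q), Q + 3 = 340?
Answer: 2*sqrt(109882) ≈ 662.97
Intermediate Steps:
Q = 337 (Q = -3 + 340 = 337)
g(a) = a*(337 + a) (g(a) = a*(a + 337) = a*(337 + a))
k = -51261 (k = 93*(337 + 93) - 91251 = 93*430 - 91251 = 39990 - 91251 = -51261)
sqrt(490789 + k) = sqrt(490789 - 51261) = sqrt(439528) = 2*sqrt(109882)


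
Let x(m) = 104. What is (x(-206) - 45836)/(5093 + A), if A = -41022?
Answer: 45732/35929 ≈ 1.2728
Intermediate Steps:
(x(-206) - 45836)/(5093 + A) = (104 - 45836)/(5093 - 41022) = -45732/(-35929) = -45732*(-1/35929) = 45732/35929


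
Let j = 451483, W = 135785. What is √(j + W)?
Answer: 6*√16313 ≈ 766.33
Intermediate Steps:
√(j + W) = √(451483 + 135785) = √587268 = 6*√16313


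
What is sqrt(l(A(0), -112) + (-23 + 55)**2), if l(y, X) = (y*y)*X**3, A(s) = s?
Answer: 32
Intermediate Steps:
l(y, X) = X**3*y**2 (l(y, X) = y**2*X**3 = X**3*y**2)
sqrt(l(A(0), -112) + (-23 + 55)**2) = sqrt((-112)**3*0**2 + (-23 + 55)**2) = sqrt(-1404928*0 + 32**2) = sqrt(0 + 1024) = sqrt(1024) = 32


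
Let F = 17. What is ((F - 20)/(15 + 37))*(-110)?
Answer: 165/26 ≈ 6.3462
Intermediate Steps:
((F - 20)/(15 + 37))*(-110) = ((17 - 20)/(15 + 37))*(-110) = -3/52*(-110) = 165/26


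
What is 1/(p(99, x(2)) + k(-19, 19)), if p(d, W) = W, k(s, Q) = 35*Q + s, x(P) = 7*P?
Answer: 1/660 ≈ 0.0015152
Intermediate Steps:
k(s, Q) = s + 35*Q
1/(p(99, x(2)) + k(-19, 19)) = 1/(7*2 + (-19 + 35*19)) = 1/(14 + (-19 + 665)) = 1/(14 + 646) = 1/660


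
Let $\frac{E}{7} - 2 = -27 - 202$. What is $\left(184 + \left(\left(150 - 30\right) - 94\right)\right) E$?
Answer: $-333690$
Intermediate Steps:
$E = -1589$ ($E = 14 + 7 \left(-27 - 202\right) = 14 + 7 \left(-229\right) = 14 - 1603 = -1589$)
$\left(184 + \left(\left(150 - 30\right) - 94\right)\right) E = \left(184 + \left(\left(150 - 30\right) - 94\right)\right) \left(-1589\right) = \left(184 + \left(120 - 94\right)\right) \left(-1589\right) = \left(184 + 26\right) \left(-1589\right) = 210 \left(-1589\right) = -333690$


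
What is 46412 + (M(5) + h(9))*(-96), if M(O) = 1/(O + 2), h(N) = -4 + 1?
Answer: 326804/7 ≈ 46686.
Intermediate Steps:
h(N) = -3
M(O) = 1/(2 + O)
46412 + (M(5) + h(9))*(-96) = 46412 + (1/(2 + 5) - 3)*(-96) = 46412 + (1/7 - 3)*(-96) = 46412 - 20/7*(-96) = 46412 + 1920/7 = 326804/7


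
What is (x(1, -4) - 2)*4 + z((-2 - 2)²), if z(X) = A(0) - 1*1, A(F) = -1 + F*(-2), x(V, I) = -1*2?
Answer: -18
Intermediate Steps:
x(V, I) = -2
A(F) = -1 - 2*F
z(X) = -2 (z(X) = (-1 - 2*0) - 1*1 = (-1 + 0) - 1 = -1 - 1 = -2)
(x(1, -4) - 2)*4 + z((-2 - 2)²) = (-2 - 2)*4 - 2 = -4*4 - 2 = -16 - 2 = -18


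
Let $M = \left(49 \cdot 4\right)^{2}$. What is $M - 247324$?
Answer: $-208908$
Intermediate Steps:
$M = 38416$ ($M = 196^{2} = 38416$)
$M - 247324 = 38416 - 247324 = -208908$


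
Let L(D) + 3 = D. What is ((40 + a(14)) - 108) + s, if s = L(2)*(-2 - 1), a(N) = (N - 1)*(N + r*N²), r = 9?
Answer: 23049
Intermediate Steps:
a(N) = (-1 + N)*(N + 9*N²) (a(N) = (N - 1)*(N + 9*N²) = (-1 + N)*(N + 9*N²))
L(D) = -3 + D
s = 3 (s = (-3 + 2)*(-2 - 1) = -1*(-3) = 3)
((40 + a(14)) - 108) + s = ((40 + 14*(-1 - 8*14 + 9*14²)) - 108) + 3 = ((40 + 14*(-1 - 112 + 9*196)) - 108) + 3 = ((40 + 14*(-1 - 112 + 1764)) - 108) + 3 = ((40 + 14*1651) - 108) + 3 = ((40 + 23114) - 108) + 3 = (23154 - 108) + 3 = 23046 + 3 = 23049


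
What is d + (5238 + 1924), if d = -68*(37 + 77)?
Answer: -590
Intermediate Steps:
d = -7752 (d = -68*114 = -7752)
d + (5238 + 1924) = -7752 + (5238 + 1924) = -7752 + 7162 = -590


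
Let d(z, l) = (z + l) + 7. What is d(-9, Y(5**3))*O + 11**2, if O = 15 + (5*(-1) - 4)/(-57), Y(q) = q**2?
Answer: 4501723/19 ≈ 2.3693e+5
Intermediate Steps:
O = 288/19 (O = 15 + (-5 - 4)*(-1/57) = 15 - 9*(-1/57) = 15 + 3/19 = 288/19 ≈ 15.158)
d(z, l) = 7 + l + z (d(z, l) = (l + z) + 7 = 7 + l + z)
d(-9, Y(5**3))*O + 11**2 = (7 + (5**3)**2 - 9)*(288/19) + 11**2 = (7 + 125**2 - 9)*(288/19) + 121 = (7 + 15625 - 9)*(288/19) + 121 = 15623*(288/19) + 121 = 4499424/19 + 121 = 4501723/19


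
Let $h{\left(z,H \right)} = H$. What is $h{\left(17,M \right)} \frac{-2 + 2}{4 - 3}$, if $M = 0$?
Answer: $0$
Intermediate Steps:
$h{\left(17,M \right)} \frac{-2 + 2}{4 - 3} = 0 \frac{-2 + 2}{4 - 3} = 0 \cdot \frac{0}{1} = 0 \cdot 0 \cdot 1 = 0 \cdot 0 = 0$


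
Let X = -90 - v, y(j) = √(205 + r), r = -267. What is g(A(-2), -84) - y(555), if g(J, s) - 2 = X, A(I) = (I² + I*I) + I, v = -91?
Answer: 3 - I*√62 ≈ 3.0 - 7.874*I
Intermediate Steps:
A(I) = I + 2*I² (A(I) = (I² + I²) + I = 2*I² + I = I + 2*I²)
y(j) = I*√62 (y(j) = √(205 - 267) = √(-62) = I*√62)
X = 1 (X = -90 - 1*(-91) = -90 + 91 = 1)
g(J, s) = 3 (g(J, s) = 2 + 1 = 3)
g(A(-2), -84) - y(555) = 3 - I*√62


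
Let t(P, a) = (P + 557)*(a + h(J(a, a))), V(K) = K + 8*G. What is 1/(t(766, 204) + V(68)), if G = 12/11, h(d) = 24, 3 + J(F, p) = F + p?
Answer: 11/3318928 ≈ 3.3143e-6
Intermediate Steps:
J(F, p) = -3 + F + p (J(F, p) = -3 + (F + p) = -3 + F + p)
G = 12/11 (G = 12*(1/11) = 12/11 ≈ 1.0909)
V(K) = 96/11 + K (V(K) = K + 8*(12/11) = K + 96/11 = 96/11 + K)
t(P, a) = (24 + a)*(557 + P) (t(P, a) = (P + 557)*(a + 24) = (557 + P)*(24 + a) = (24 + a)*(557 + P))
1/(t(766, 204) + V(68)) = 1/((13368 + 24*766 + 557*204 + 766*204) + (96/11 + 68)) = 1/((13368 + 18384 + 113628 + 156264) + 844/11) = 1/(301644 + 844/11) = 1/(3318928/11) = 11/3318928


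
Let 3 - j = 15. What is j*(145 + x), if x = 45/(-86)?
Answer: -74550/43 ≈ -1733.7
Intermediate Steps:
x = -45/86 (x = 45*(-1/86) = -45/86 ≈ -0.52326)
j = -12 (j = 3 - 1*15 = 3 - 15 = -12)
j*(145 + x) = -12*(145 - 45/86) = -12*12425/86 = -74550/43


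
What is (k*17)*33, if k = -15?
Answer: -8415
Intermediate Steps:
(k*17)*33 = -15*17*33 = -255*33 = -8415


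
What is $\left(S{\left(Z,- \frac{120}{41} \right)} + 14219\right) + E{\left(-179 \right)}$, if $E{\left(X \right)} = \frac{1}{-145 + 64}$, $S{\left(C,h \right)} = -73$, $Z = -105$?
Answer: $\frac{1145825}{81} \approx 14146.0$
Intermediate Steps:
$E{\left(X \right)} = - \frac{1}{81}$ ($E{\left(X \right)} = \frac{1}{-81} = - \frac{1}{81}$)
$\left(S{\left(Z,- \frac{120}{41} \right)} + 14219\right) + E{\left(-179 \right)} = \left(-73 + 14219\right) - \frac{1}{81} = 14146 - \frac{1}{81} = \frac{1145825}{81}$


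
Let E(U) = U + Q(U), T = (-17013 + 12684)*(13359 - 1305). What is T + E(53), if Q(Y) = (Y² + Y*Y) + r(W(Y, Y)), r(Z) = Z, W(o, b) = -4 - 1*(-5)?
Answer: -52176094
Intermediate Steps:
W(o, b) = 1 (W(o, b) = -4 + 5 = 1)
Q(Y) = 1 + 2*Y² (Q(Y) = (Y² + Y*Y) + 1 = (Y² + Y²) + 1 = 2*Y² + 1 = 1 + 2*Y²)
T = -52181766 (T = -4329*12054 = -52181766)
E(U) = 1 + U + 2*U² (E(U) = U + (1 + 2*U²) = 1 + U + 2*U²)
T + E(53) = -52181766 + (1 + 53 + 2*53²) = -52181766 + (1 + 53 + 2*2809) = -52181766 + (1 + 53 + 5618) = -52181766 + 5672 = -52176094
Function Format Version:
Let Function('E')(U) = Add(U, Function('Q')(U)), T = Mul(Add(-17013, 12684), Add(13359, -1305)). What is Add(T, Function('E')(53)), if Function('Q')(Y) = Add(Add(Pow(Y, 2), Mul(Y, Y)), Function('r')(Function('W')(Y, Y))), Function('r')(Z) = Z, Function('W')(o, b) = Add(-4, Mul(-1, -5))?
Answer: -52176094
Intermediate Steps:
Function('W')(o, b) = 1 (Function('W')(o, b) = Add(-4, 5) = 1)
Function('Q')(Y) = Add(1, Mul(2, Pow(Y, 2))) (Function('Q')(Y) = Add(Add(Pow(Y, 2), Mul(Y, Y)), 1) = Add(Add(Pow(Y, 2), Pow(Y, 2)), 1) = Add(Mul(2, Pow(Y, 2)), 1) = Add(1, Mul(2, Pow(Y, 2))))
T = -52181766 (T = Mul(-4329, 12054) = -52181766)
Function('E')(U) = Add(1, U, Mul(2, Pow(U, 2))) (Function('E')(U) = Add(U, Add(1, Mul(2, Pow(U, 2)))) = Add(1, U, Mul(2, Pow(U, 2))))
Add(T, Function('E')(53)) = Add(-52181766, Add(1, 53, Mul(2, Pow(53, 2)))) = Add(-52181766, Add(1, 53, Mul(2, 2809))) = Add(-52181766, Add(1, 53, 5618)) = Add(-52181766, 5672) = -52176094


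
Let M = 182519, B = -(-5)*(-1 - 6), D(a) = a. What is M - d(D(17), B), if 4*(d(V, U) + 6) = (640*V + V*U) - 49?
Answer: 179966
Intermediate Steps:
B = -35 (B = -(-5)*(-7) = -1*35 = -35)
d(V, U) = -73/4 + 160*V + U*V/4 (d(V, U) = -6 + ((640*V + V*U) - 49)/4 = -6 + ((640*V + U*V) - 49)/4 = -6 + (-49 + 640*V + U*V)/4 = -6 + (-49/4 + 160*V + U*V/4) = -73/4 + 160*V + U*V/4)
M - d(D(17), B) = 182519 - (-73/4 + 160*17 + (¼)*(-35)*17) = 182519 - (-73/4 + 2720 - 595/4) = 182519 - 1*2553 = 182519 - 2553 = 179966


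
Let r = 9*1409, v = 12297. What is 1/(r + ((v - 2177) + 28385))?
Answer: 1/51186 ≈ 1.9537e-5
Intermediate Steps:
r = 12681
1/(r + ((v - 2177) + 28385)) = 1/(12681 + ((12297 - 2177) + 28385)) = 1/(12681 + (10120 + 28385)) = 1/(12681 + 38505) = 1/51186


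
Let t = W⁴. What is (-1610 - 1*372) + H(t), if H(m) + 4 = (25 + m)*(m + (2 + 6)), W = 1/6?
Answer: -2999751407/1679616 ≈ -1786.0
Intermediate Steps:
W = ⅙ ≈ 0.16667
t = 1/1296 (t = (⅙)⁴ = 1/1296 ≈ 0.00077160)
H(m) = -4 + (8 + m)*(25 + m) (H(m) = -4 + (25 + m)*(m + (2 + 6)) = -4 + (25 + m)*(m + 8) = -4 + (25 + m)*(8 + m) = -4 + (8 + m)*(25 + m))
(-1610 - 1*372) + H(t) = (-1610 - 1*372) + (196 + (1/1296)² + 33*(1/1296)) = (-1610 - 372) + (196 + 1/1679616 + 11/432) = -1982 + 329247505/1679616 = -2999751407/1679616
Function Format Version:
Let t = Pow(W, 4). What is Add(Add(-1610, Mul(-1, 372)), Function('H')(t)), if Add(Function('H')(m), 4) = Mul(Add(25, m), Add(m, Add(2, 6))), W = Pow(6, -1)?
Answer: Rational(-2999751407, 1679616) ≈ -1786.0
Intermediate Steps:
W = Rational(1, 6) ≈ 0.16667
t = Rational(1, 1296) (t = Pow(Rational(1, 6), 4) = Rational(1, 1296) ≈ 0.00077160)
Function('H')(m) = Add(-4, Mul(Add(8, m), Add(25, m))) (Function('H')(m) = Add(-4, Mul(Add(25, m), Add(m, Add(2, 6)))) = Add(-4, Mul(Add(25, m), Add(m, 8))) = Add(-4, Mul(Add(25, m), Add(8, m))) = Add(-4, Mul(Add(8, m), Add(25, m))))
Add(Add(-1610, Mul(-1, 372)), Function('H')(t)) = Add(Add(-1610, Mul(-1, 372)), Add(196, Pow(Rational(1, 1296), 2), Mul(33, Rational(1, 1296)))) = Add(Add(-1610, -372), Add(196, Rational(1, 1679616), Rational(11, 432))) = Add(-1982, Rational(329247505, 1679616)) = Rational(-2999751407, 1679616)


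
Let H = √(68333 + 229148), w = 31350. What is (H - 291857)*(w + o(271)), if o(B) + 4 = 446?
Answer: -9278717744 + 31792*√297481 ≈ -9.2614e+9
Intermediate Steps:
o(B) = 442 (o(B) = -4 + 446 = 442)
H = √297481 ≈ 545.42
(H - 291857)*(w + o(271)) = (√297481 - 291857)*(31350 + 442) = (-291857 + √297481)*31792 = -9278717744 + 31792*√297481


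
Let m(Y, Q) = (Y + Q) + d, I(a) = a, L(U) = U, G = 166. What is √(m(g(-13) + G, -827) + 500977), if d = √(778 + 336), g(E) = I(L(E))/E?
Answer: √(500317 + √1114) ≈ 707.35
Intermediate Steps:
g(E) = 1 (g(E) = E/E = 1)
d = √1114 ≈ 33.377
m(Y, Q) = Q + Y + √1114 (m(Y, Q) = (Y + Q) + √1114 = (Q + Y) + √1114 = Q + Y + √1114)
√(m(g(-13) + G, -827) + 500977) = √((-827 + (1 + 166) + √1114) + 500977) = √((-827 + 167 + √1114) + 500977) = √((-660 + √1114) + 500977) = √(500317 + √1114)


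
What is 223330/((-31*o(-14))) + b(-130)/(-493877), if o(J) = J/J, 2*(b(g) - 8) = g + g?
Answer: -110297546628/15310187 ≈ -7204.2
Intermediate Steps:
b(g) = 8 + g (b(g) = 8 + (g + g)/2 = 8 + (2*g)/2 = 8 + g)
o(J) = 1
223330/((-31*o(-14))) + b(-130)/(-493877) = 223330/((-31*1)) + (8 - 130)/(-493877) = 223330/(-31) - 122*(-1/493877) = 223330*(-1/31) + 122/493877 = -223330/31 + 122/493877 = -110297546628/15310187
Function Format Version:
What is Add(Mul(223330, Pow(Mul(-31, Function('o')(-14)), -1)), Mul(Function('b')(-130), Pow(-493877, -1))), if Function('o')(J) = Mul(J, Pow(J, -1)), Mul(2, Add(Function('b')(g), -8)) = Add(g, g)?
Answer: Rational(-110297546628, 15310187) ≈ -7204.2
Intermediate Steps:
Function('b')(g) = Add(8, g) (Function('b')(g) = Add(8, Mul(Rational(1, 2), Add(g, g))) = Add(8, Mul(Rational(1, 2), Mul(2, g))) = Add(8, g))
Function('o')(J) = 1
Add(Mul(223330, Pow(Mul(-31, Function('o')(-14)), -1)), Mul(Function('b')(-130), Pow(-493877, -1))) = Add(Mul(223330, Pow(Mul(-31, 1), -1)), Mul(Add(8, -130), Pow(-493877, -1))) = Add(Mul(223330, Pow(-31, -1)), Mul(-122, Rational(-1, 493877))) = Add(Mul(223330, Rational(-1, 31)), Rational(122, 493877)) = Add(Rational(-223330, 31), Rational(122, 493877)) = Rational(-110297546628, 15310187)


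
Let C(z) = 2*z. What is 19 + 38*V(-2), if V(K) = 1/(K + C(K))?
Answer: 38/3 ≈ 12.667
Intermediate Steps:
V(K) = 1/(3*K) (V(K) = 1/(K + 2*K) = 1/(3*K))
19 + 38*V(-2) = 19 + 38*((⅓)/(-2)) = 19 + 38*((⅓)*(-½)) = 19 + 38*(-⅙) = 19 - 19/3 = 38/3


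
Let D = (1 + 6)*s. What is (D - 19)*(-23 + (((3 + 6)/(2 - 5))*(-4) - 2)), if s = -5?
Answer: 702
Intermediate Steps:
D = -35 (D = (1 + 6)*(-5) = 7*(-5) = -35)
(D - 19)*(-23 + (((3 + 6)/(2 - 5))*(-4) - 2)) = (-35 - 19)*(-23 + (((3 + 6)/(2 - 5))*(-4) - 2)) = -54*(-23 + ((9/(-3))*(-4) - 2)) = -54*(-23 + ((9*(-⅓))*(-4) - 2)) = -54*(-23 + (-3*(-4) - 2)) = -54*(-23 + (12 - 2)) = -54*(-23 + 10) = -54*(-13) = 702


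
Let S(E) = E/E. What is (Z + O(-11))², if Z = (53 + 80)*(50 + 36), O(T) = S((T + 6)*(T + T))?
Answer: 130850721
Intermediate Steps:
S(E) = 1
O(T) = 1
Z = 11438 (Z = 133*86 = 11438)
(Z + O(-11))² = (11438 + 1)² = 11439² = 130850721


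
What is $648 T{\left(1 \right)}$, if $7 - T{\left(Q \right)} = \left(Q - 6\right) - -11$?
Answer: $648$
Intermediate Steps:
$T{\left(Q \right)} = 2 - Q$ ($T{\left(Q \right)} = 7 - \left(\left(Q - 6\right) - -11\right) = 7 - \left(\left(Q - 6\right) + 11\right) = 7 - \left(\left(-6 + Q\right) + 11\right) = 7 - \left(5 + Q\right) = 2 - Q$)
$648 T{\left(1 \right)} = 648 \left(2 - 1\right) = 648 \cdot 1 = 648$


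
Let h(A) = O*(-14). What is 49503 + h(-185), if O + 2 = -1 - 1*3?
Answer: 49587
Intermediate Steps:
O = -6 (O = -2 + (-1 - 1*3) = -2 + (-1 - 3) = -2 - 4 = -6)
h(A) = 84 (h(A) = -6*(-14) = 84)
49503 + h(-185) = 49503 + 84 = 49587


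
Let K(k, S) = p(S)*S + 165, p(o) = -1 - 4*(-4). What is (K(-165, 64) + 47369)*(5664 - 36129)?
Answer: -1477369710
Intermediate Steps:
p(o) = 15 (p(o) = -1 + 16 = 15)
K(k, S) = 165 + 15*S (K(k, S) = 15*S + 165 = 165 + 15*S)
(K(-165, 64) + 47369)*(5664 - 36129) = ((165 + 15*64) + 47369)*(5664 - 36129) = ((165 + 960) + 47369)*(-30465) = (1125 + 47369)*(-30465) = 48494*(-30465) = -1477369710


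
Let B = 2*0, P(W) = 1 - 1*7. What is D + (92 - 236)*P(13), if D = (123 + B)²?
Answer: 15993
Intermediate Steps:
P(W) = -6 (P(W) = 1 - 7 = -6)
B = 0
D = 15129 (D = (123 + 0)² = 123² = 15129)
D + (92 - 236)*P(13) = 15129 + (92 - 236)*(-6) = 15129 - 144*(-6) = 15129 + 864 = 15993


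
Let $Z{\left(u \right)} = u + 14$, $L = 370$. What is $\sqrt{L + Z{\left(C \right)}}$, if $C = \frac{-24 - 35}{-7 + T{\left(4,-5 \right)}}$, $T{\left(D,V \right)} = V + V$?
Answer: $\frac{\sqrt{111979}}{17} \approx 19.684$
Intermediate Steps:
$T{\left(D,V \right)} = 2 V$
$C = \frac{59}{17}$ ($C = \frac{-24 - 35}{-7 + 2 \left(-5\right)} = - \frac{59}{-7 - 10} = - \frac{59}{-17} = \left(-59\right) \left(- \frac{1}{17}\right) = \frac{59}{17} \approx 3.4706$)
$Z{\left(u \right)} = 14 + u$
$\sqrt{L + Z{\left(C \right)}} = \sqrt{370 + \left(14 + \frac{59}{17}\right)} = \sqrt{370 + \frac{297}{17}} = \sqrt{\frac{6587}{17}} = \frac{\sqrt{111979}}{17}$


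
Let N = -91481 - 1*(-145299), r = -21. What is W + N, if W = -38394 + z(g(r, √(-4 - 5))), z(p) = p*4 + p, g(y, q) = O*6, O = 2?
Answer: 15484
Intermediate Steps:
g(y, q) = 12 (g(y, q) = 2*6 = 12)
N = 53818 (N = -91481 + 145299 = 53818)
z(p) = 5*p (z(p) = 4*p + p = 5*p)
W = -38334 (W = -38394 + 5*12 = -38394 + 60 = -38334)
W + N = -38334 + 53818 = 15484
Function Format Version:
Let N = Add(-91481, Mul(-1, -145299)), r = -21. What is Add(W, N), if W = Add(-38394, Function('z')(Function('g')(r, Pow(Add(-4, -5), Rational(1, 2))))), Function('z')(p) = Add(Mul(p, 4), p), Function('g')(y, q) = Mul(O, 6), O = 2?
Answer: 15484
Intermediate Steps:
Function('g')(y, q) = 12 (Function('g')(y, q) = Mul(2, 6) = 12)
N = 53818 (N = Add(-91481, 145299) = 53818)
Function('z')(p) = Mul(5, p) (Function('z')(p) = Add(Mul(4, p), p) = Mul(5, p))
W = -38334 (W = Add(-38394, Mul(5, 12)) = Add(-38394, 60) = -38334)
Add(W, N) = Add(-38334, 53818) = 15484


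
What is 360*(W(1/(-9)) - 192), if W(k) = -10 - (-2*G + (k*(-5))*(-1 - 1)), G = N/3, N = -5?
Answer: -73520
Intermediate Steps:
G = -5/3 ≈ -1.6667
W(k) = -40/3 - 10*k (W(k) = -10 - (-2*(-5/3) + (k*(-5))*(-1 - 1)) = -10 - (10/3 - 5*k*(-2)) = -10 - (10/3 + 10*k) = -10 + (-10/3 - 10*k) = -40/3 - 10*k)
360*(W(1/(-9)) - 192) = 360*((-40/3 - 10/(-9)) - 192) = 360*((-40/3 - 10*(-⅑)) - 192) = 360*((-40/3 + 10/9) - 192) = 360*(-110/9 - 192) = 360*(-1838/9) = -73520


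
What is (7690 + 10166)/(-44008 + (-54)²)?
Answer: -4464/10273 ≈ -0.43454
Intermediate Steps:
(7690 + 10166)/(-44008 + (-54)²) = 17856/(-44008 + 2916) = 17856/(-41092) = 17856*(-1/41092) = -4464/10273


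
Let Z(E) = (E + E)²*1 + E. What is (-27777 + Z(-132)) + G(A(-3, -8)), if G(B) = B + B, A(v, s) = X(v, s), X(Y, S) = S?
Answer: 41771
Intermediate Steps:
A(v, s) = s
G(B) = 2*B
Z(E) = E + 4*E² (Z(E) = (2*E)²*1 + E = (4*E²)*1 + E = 4*E² + E = E + 4*E²)
(-27777 + Z(-132)) + G(A(-3, -8)) = (-27777 - 132*(1 + 4*(-132))) + 2*(-8) = (-27777 - 132*(1 - 528)) - 16 = (-27777 - 132*(-527)) - 16 = (-27777 + 69564) - 16 = 41787 - 16 = 41771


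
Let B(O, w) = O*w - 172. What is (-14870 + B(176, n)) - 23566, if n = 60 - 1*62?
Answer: -38960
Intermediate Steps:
n = -2 (n = 60 - 62 = -2)
B(O, w) = -172 + O*w
(-14870 + B(176, n)) - 23566 = (-14870 + (-172 + 176*(-2))) - 23566 = (-14870 + (-172 - 352)) - 23566 = (-14870 - 524) - 23566 = -15394 - 23566 = -38960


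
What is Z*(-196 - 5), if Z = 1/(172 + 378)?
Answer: -201/550 ≈ -0.36545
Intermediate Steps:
Z = 1/550 ≈ 0.0018182
Z*(-196 - 5) = (-196 - 5)/550 = (1/550)*(-201) = -201/550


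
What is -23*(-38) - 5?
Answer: 869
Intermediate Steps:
-23*(-38) - 5 = 874 - 5 = 869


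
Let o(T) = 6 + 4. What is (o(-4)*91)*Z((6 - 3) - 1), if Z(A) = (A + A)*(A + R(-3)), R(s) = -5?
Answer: -10920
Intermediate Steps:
o(T) = 10
Z(A) = 2*A*(-5 + A) (Z(A) = (A + A)*(A - 5) = (2*A)*(-5 + A) = 2*A*(-5 + A))
(o(-4)*91)*Z((6 - 3) - 1) = (10*91)*(2*((6 - 3) - 1)*(-5 + ((6 - 3) - 1))) = 910*(2*(3 - 1)*(-5 + (3 - 1))) = 910*(2*2*(-5 + 2)) = 910*(2*2*(-3)) = 910*(-12) = -10920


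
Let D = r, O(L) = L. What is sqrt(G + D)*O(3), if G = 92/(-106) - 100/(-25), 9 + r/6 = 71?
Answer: 3*sqrt(1053746)/53 ≈ 58.105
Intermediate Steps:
r = 372 (r = -54 + 6*71 = -54 + 426 = 372)
D = 372
G = 166/53 (G = 92*(-1/106) - 100*(-1/25) = -46/53 + 4 = 166/53 ≈ 3.1321)
sqrt(G + D)*O(3) = sqrt(166/53 + 372)*3 = sqrt(19882/53)*3 = (sqrt(1053746)/53)*3 = 3*sqrt(1053746)/53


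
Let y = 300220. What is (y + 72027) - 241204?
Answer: 131043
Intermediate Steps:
(y + 72027) - 241204 = (300220 + 72027) - 241204 = 372247 - 241204 = 131043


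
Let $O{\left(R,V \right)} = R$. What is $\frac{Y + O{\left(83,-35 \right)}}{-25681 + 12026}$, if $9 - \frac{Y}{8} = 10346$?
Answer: $\frac{82613}{13655} \approx 6.05$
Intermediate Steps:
$Y = -82696$ ($Y = 72 - 82768 = -82696$)
$\frac{Y + O{\left(83,-35 \right)}}{-25681 + 12026} = \frac{-82696 + 83}{-25681 + 12026} = - \frac{82613}{-13655} = \left(-82613\right) \left(- \frac{1}{13655}\right) = \frac{82613}{13655}$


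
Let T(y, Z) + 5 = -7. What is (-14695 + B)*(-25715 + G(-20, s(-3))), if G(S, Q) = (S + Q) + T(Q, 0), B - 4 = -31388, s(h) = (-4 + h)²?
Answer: 1184138142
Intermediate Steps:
T(y, Z) = -12 (T(y, Z) = -5 - 7 = -12)
B = -31384 (B = 4 - 31388 = -31384)
G(S, Q) = -12 + Q + S (G(S, Q) = (S + Q) - 12 = (Q + S) - 12 = -12 + Q + S)
(-14695 + B)*(-25715 + G(-20, s(-3))) = (-14695 - 31384)*(-25715 + (-12 + (-4 - 3)² - 20)) = -46079*(-25715 + (-12 + (-7)² - 20)) = -46079*(-25715 + (-12 + 49 - 20)) = -46079*(-25715 + 17) = -46079*(-25698) = 1184138142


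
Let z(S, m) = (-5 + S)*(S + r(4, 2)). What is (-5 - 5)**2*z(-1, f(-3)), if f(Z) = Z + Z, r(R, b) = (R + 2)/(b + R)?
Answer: 0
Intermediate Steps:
r(R, b) = (2 + R)/(R + b)
f(Z) = 2*Z
z(S, m) = (1 + S)*(-5 + S) (z(S, m) = (-5 + S)*(S + (2 + 4)/(4 + 2)) = (-5 + S)*(S + 6/6) = (-5 + S)*(S + (1/6)*6) = (-5 + S)*(S + 1) = (-5 + S)*(1 + S) = (1 + S)*(-5 + S))
(-5 - 5)**2*z(-1, f(-3)) = (-5 - 5)**2*(-5 + (-1)**2 - 4*(-1)) = (-10)**2*(-5 + 1 + 4) = 100*0 = 0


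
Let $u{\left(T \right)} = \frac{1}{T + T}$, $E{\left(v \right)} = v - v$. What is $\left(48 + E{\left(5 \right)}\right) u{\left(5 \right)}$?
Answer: $\frac{24}{5} \approx 4.8$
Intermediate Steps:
$E{\left(v \right)} = 0$
$u{\left(T \right)} = \frac{1}{2 T}$
$\left(48 + E{\left(5 \right)}\right) u{\left(5 \right)} = \left(48 + 0\right) \frac{1}{2 \cdot 5} = 48 \cdot \frac{1}{2} \cdot \frac{1}{5} = 48 \cdot \frac{1}{10} = \frac{24}{5}$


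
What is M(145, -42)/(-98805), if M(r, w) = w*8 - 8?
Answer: 344/98805 ≈ 0.0034816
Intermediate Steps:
M(r, w) = -8 + 8*w (M(r, w) = 8*w - 8 = -8 + 8*w)
M(145, -42)/(-98805) = (-8 + 8*(-42))/(-98805) = (-8 - 336)*(-1/98805) = -344*(-1/98805) = 344/98805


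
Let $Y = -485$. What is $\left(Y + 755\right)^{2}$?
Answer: $72900$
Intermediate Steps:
$\left(Y + 755\right)^{2} = \left(-485 + 755\right)^{2} = 270^{2} = 72900$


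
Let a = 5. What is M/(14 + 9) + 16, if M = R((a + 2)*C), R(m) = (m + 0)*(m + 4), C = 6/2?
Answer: 893/23 ≈ 38.826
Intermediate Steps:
C = 3 (C = 6*(½) = 3)
R(m) = m*(4 + m)
M = 525 (M = ((5 + 2)*3)*(4 + (5 + 2)*3) = (7*3)*(4 + 7*3) = 21*(4 + 21) = 21*25 = 525)
M/(14 + 9) + 16 = 525/(14 + 9) + 16 = 525/23 + 16 = 893/23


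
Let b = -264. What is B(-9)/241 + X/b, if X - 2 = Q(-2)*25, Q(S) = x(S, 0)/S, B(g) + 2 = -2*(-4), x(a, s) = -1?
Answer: -3821/127248 ≈ -0.030028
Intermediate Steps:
B(g) = 6 (B(g) = -2 - 2*(-4) = -2 + 8 = 6)
Q(S) = -1/S
X = 29/2 (X = 2 - 1/(-2)*25 = 2 - 1*(-½)*25 = 2 + (½)*25 = 2 + 25/2 = 29/2 ≈ 14.500)
B(-9)/241 + X/b = 6/241 + (29/2)/(-264) = 6*(1/241) + (29/2)*(-1/264) = 6/241 - 29/528 = -3821/127248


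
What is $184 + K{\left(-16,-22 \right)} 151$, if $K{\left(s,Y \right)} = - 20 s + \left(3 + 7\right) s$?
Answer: $24344$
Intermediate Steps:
$K{\left(s,Y \right)} = - 10 s$ ($K{\left(s,Y \right)} = - 20 s + 10 s = - 10 s$)
$184 + K{\left(-16,-22 \right)} 151 = 184 + \left(-10\right) \left(-16\right) 151 = 184 + 160 \cdot 151 = 184 + 24160 = 24344$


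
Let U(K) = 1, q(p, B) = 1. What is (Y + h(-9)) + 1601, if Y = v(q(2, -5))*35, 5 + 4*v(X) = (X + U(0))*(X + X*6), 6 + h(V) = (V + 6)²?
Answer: 6731/4 ≈ 1682.8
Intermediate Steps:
h(V) = -6 + (6 + V)² (h(V) = -6 + (V + 6)² = -6 + (6 + V)²)
v(X) = -5/4 + 7*X*(1 + X)/4 (v(X) = -5/4 + ((X + 1)*(X + X*6))/4 = -5/4 + ((1 + X)*(X + 6*X))/4 = -5/4 + ((1 + X)*(7*X))/4 = -5/4 + (7*X*(1 + X))/4 = -5/4 + 7*X*(1 + X)/4)
Y = 315/4 (Y = (-5/4 + (7/4)*1 + (7/4)*1²)*35 = (-5/4 + 7/4 + (7/4)*1)*35 = (-5/4 + 7/4 + 7/4)*35 = (9/4)*35 = 315/4 ≈ 78.750)
(Y + h(-9)) + 1601 = (315/4 + (-6 + (6 - 9)²)) + 1601 = (315/4 + (-6 + (-3)²)) + 1601 = (315/4 + (-6 + 9)) + 1601 = (315/4 + 3) + 1601 = 327/4 + 1601 = 6731/4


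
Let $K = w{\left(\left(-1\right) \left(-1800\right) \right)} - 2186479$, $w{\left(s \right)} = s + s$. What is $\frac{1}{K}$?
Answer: $- \frac{1}{2182879} \approx -4.5811 \cdot 10^{-7}$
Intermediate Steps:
$w{\left(s \right)} = 2 s$
$K = -2182879$ ($K = 2 \left(\left(-1\right) \left(-1800\right)\right) - 2186479 = 2 \cdot 1800 - 2186479 = 3600 - 2186479 = -2182879$)
$\frac{1}{K} = \frac{1}{-2182879} = - \frac{1}{2182879}$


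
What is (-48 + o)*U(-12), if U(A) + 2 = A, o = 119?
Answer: -994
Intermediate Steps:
U(A) = -2 + A
(-48 + o)*U(-12) = (-48 + 119)*(-2 - 12) = 71*(-14) = -994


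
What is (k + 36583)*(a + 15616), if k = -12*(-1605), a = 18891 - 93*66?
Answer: 1584210067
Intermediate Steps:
a = 12753 (a = 18891 - 6138 = 12753)
k = 19260
(k + 36583)*(a + 15616) = (19260 + 36583)*(12753 + 15616) = 55843*28369 = 1584210067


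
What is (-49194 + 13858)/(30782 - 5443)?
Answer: -35336/25339 ≈ -1.3945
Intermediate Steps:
(-49194 + 13858)/(30782 - 5443) = -35336/25339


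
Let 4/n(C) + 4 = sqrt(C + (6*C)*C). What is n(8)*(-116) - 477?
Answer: -22651/47 - 812*sqrt(2)/47 ≈ -506.37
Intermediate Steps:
n(C) = 4/(-4 + sqrt(C + 6*C**2)) (n(C) = 4/(-4 + sqrt(C + (6*C)*C)) = 4/(-4 + sqrt(C + 6*C**2)))
n(8)*(-116) - 477 = (4/(-4 + sqrt(8*(1 + 6*8))))*(-116) - 477 = (4/(-4 + sqrt(8*(1 + 48))))*(-116) - 477 = (4/(-4 + sqrt(8*49)))*(-116) - 477 = (4/(-4 + sqrt(392)))*(-116) - 477 = (4/(-4 + 14*sqrt(2)))*(-116) - 477 = -464/(-4 + 14*sqrt(2)) - 477 = -477 - 464/(-4 + 14*sqrt(2))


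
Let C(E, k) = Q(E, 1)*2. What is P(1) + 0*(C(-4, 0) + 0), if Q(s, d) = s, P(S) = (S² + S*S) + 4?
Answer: 6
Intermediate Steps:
P(S) = 4 + 2*S² (P(S) = (S² + S²) + 4 = 2*S² + 4 = 4 + 2*S²)
C(E, k) = 2*E (C(E, k) = E*2 = 2*E)
P(1) + 0*(C(-4, 0) + 0) = (4 + 2*1²) + 0*(2*(-4) + 0) = (4 + 2*1) + 0*(-8 + 0) = (4 + 2) + 0*(-8) = 6 + 0 = 6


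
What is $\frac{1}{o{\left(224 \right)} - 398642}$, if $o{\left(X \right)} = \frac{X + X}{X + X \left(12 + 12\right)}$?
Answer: $- \frac{25}{9966048} \approx -2.5085 \cdot 10^{-6}$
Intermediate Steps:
$o{\left(X \right)} = \frac{2}{25}$ ($o{\left(X \right)} = \frac{2 X}{X + X 24} = \frac{2 X}{X + 24 X} = \frac{2 X}{25 X} = 2 X \frac{1}{25 X} = \frac{2}{25}$)
$\frac{1}{o{\left(224 \right)} - 398642} = \frac{1}{\frac{2}{25} - 398642} = \frac{1}{- \frac{9966048}{25}} = - \frac{25}{9966048}$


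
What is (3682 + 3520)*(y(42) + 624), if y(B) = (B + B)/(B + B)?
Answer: 4501250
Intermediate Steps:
y(B) = 1 (y(B) = (2*B)/((2*B)) = (2*B)*(1/(2*B)) = 1)
(3682 + 3520)*(y(42) + 624) = (3682 + 3520)*(1 + 624) = 7202*625 = 4501250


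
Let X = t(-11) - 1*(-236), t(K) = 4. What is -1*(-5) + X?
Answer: 245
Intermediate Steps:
X = 240 (X = 4 - 1*(-236) = 4 + 236 = 240)
-1*(-5) + X = -1*(-5) + 240 = 5 + 240 = 245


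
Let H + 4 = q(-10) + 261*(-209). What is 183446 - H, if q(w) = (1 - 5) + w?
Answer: 238013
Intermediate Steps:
q(w) = -4 + w
H = -54567 (H = -4 + ((-4 - 10) + 261*(-209)) = -4 + (-14 - 54549) = -4 - 54563 = -54567)
183446 - H = 183446 - 1*(-54567) = 183446 + 54567 = 238013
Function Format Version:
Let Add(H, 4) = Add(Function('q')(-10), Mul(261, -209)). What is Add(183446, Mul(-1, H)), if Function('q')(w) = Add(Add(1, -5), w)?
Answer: 238013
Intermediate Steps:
Function('q')(w) = Add(-4, w)
H = -54567 (H = Add(-4, Add(Add(-4, -10), Mul(261, -209))) = Add(-4, Add(-14, -54549)) = Add(-4, -54563) = -54567)
Add(183446, Mul(-1, H)) = Add(183446, Mul(-1, -54567)) = Add(183446, 54567) = 238013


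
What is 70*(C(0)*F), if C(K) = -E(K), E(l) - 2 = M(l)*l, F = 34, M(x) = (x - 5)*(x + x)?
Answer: -4760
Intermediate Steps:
M(x) = 2*x*(-5 + x) (M(x) = (-5 + x)*(2*x) = 2*x*(-5 + x))
E(l) = 2 + 2*l**2*(-5 + l) (E(l) = 2 + (2*l*(-5 + l))*l = 2 + 2*l**2*(-5 + l))
C(K) = -2 - 2*K**2*(-5 + K) (C(K) = -(2 + 2*K**2*(-5 + K)) = -2 - 2*K**2*(-5 + K))
70*(C(0)*F) = 70*((-2 + 2*0**2*(5 - 1*0))*34) = 70*((-2 + 2*0*(5 + 0))*34) = 70*((-2 + 2*0*5)*34) = 70*((-2 + 0)*34) = 70*(-2*34) = 70*(-68) = -4760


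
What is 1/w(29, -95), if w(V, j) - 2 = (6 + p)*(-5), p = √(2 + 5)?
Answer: -4/87 + 5*√7/609 ≈ -0.024255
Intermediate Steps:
p = √7 ≈ 2.6458
w(V, j) = -28 - 5*√7 (w(V, j) = 2 + (6 + √7)*(-5) = 2 + (-30 - 5*√7) = -28 - 5*√7)
1/w(29, -95) = 1/(-28 - 5*√7)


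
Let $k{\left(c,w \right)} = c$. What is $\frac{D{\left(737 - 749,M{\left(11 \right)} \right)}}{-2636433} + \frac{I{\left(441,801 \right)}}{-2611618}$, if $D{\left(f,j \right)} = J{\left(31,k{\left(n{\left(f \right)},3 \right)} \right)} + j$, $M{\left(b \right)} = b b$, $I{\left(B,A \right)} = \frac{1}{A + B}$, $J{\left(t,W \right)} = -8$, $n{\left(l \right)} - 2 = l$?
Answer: $- \frac{40725864029}{950179111245972} \approx -4.2861 \cdot 10^{-5}$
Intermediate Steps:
$n{\left(l \right)} = 2 + l$
$M{\left(b \right)} = b^{2}$
$D{\left(f,j \right)} = -8 + j$
$\frac{D{\left(737 - 749,M{\left(11 \right)} \right)}}{-2636433} + \frac{I{\left(441,801 \right)}}{-2611618} = \frac{-8 + 11^{2}}{-2636433} + \frac{1}{\left(801 + 441\right) \left(-2611618\right)} = \left(-8 + 121\right) \left(- \frac{1}{2636433}\right) + \frac{1}{1242} \left(- \frac{1}{2611618}\right) = 113 \left(- \frac{1}{2636433}\right) + \frac{1}{1242} \left(- \frac{1}{2611618}\right) = - \frac{113}{2636433} - \frac{1}{3243629556} = - \frac{40725864029}{950179111245972}$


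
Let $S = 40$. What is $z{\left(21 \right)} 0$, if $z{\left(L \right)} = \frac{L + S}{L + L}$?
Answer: $0$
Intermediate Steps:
$z{\left(L \right)} = \frac{40 + L}{2 L}$ ($z{\left(L \right)} = \frac{L + 40}{L + L} = \frac{40 + L}{2 L}$)
$z{\left(21 \right)} 0 = \frac{40 + 21}{2 \cdot 21} \cdot 0 = \frac{1}{2} \cdot \frac{1}{21} \cdot 61 \cdot 0 = \frac{61}{42} \cdot 0 = 0$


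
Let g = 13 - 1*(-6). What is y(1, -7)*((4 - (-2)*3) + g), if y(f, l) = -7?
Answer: -203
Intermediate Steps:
g = 19 (g = 13 + 6 = 19)
y(1, -7)*((4 - (-2)*3) + g) = -7*((4 - (-2)*3) + 19) = -7*((4 - 2*(-3)) + 19) = -7*((4 + 6) + 19) = -7*(10 + 19) = -7*29 = -203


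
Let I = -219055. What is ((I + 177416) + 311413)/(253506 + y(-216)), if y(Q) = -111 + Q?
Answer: 269774/253179 ≈ 1.0655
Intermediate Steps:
((I + 177416) + 311413)/(253506 + y(-216)) = ((-219055 + 177416) + 311413)/(253506 + (-111 - 216)) = (-41639 + 311413)/(253506 - 327) = 269774/253179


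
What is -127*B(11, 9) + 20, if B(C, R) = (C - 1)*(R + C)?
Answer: -25380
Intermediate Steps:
B(C, R) = (-1 + C)*(C + R)
-127*B(11, 9) + 20 = -127*(11² - 1*11 - 1*9 + 11*9) + 20 = -127*(121 - 11 - 9 + 99) + 20 = -127*200 + 20 = -25400 + 20 = -25380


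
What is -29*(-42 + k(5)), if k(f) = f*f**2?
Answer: -2407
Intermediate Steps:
k(f) = f**3
-29*(-42 + k(5)) = -29*(-42 + 5**3) = -29*(-42 + 125) = -29*83 = -2407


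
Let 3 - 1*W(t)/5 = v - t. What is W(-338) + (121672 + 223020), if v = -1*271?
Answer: 344372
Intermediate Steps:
v = -271
W(t) = 1370 + 5*t (W(t) = 15 - 5*(-271 - t) = 15 + (1355 + 5*t) = 1370 + 5*t)
W(-338) + (121672 + 223020) = (1370 + 5*(-338)) + (121672 + 223020) = (1370 - 1690) + 344692 = -320 + 344692 = 344372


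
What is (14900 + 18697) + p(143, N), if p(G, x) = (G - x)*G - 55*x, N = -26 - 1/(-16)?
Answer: 473453/8 ≈ 59182.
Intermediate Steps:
N = -415/16 (N = -26 - 1*(-1/16) = -26 + 1/16 = -415/16 ≈ -25.938)
p(G, x) = -55*x + G*(G - x) (p(G, x) = G*(G - x) - 55*x = -55*x + G*(G - x))
(14900 + 18697) + p(143, N) = (14900 + 18697) + (143² - 55*(-415/16) - 1*143*(-415/16)) = 33597 + (20449 + 22825/16 + 59345/16) = 33597 + 204677/8 = 473453/8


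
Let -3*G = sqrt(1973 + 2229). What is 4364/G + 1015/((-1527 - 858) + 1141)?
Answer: -1015/1244 - 6546*sqrt(4202)/2101 ≈ -202.78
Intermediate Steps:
G = -sqrt(4202)/3 (G = -sqrt(1973 + 2229)/3 = -sqrt(4202)/3 ≈ -21.608)
4364/G + 1015/((-1527 - 858) + 1141) = 4364/((-sqrt(4202)/3)) + 1015/((-1527 - 858) + 1141) = 4364*(-3*sqrt(4202)/4202) + 1015/(-2385 + 1141) = -6546*sqrt(4202)/2101 + 1015/(-1244) = -6546*sqrt(4202)/2101 + 1015*(-1/1244) = -6546*sqrt(4202)/2101 - 1015/1244 = -1015/1244 - 6546*sqrt(4202)/2101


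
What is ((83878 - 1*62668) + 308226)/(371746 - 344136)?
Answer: 164718/13805 ≈ 11.932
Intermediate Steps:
((83878 - 1*62668) + 308226)/(371746 - 344136) = ((83878 - 62668) + 308226)/27610 = (21210 + 308226)*(1/27610) = 329436*(1/27610) = 164718/13805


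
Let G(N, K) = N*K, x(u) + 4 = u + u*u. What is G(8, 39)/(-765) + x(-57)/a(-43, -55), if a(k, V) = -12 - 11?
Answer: -815332/5865 ≈ -139.02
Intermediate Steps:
a(k, V) = -23
x(u) = -4 + u + u² (x(u) = -4 + (u + u*u) = -4 + (u + u²) = -4 + u + u²)
G(N, K) = K*N
G(8, 39)/(-765) + x(-57)/a(-43, -55) = (39*8)/(-765) + (-4 - 57 + (-57)²)/(-23) = 312*(-1/765) + (-4 - 57 + 3249)*(-1/23) = -104/255 + 3188*(-1/23) = -104/255 - 3188/23 = -815332/5865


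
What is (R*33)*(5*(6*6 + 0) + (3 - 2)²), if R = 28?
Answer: 167244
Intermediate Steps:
(R*33)*(5*(6*6 + 0) + (3 - 2)²) = (28*33)*(5*(6*6 + 0) + (3 - 2)²) = 924*(5*(36 + 0) + 1²) = 924*(5*36 + 1) = 924*(180 + 1) = 924*181 = 167244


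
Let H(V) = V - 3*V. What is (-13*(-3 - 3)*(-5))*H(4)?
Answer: 3120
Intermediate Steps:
H(V) = -2*V
(-13*(-3 - 3)*(-5))*H(4) = (-13*(-3 - 3)*(-5))*(-2*4) = -(-78)*(-5)*(-8) = -13*30*(-8) = -390*(-8) = 3120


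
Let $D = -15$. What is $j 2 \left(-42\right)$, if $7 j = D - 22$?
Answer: $444$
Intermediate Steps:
$j = - \frac{37}{7}$ ($j = \frac{-15 - 22}{7} = \frac{1}{7} \left(-37\right) = - \frac{37}{7} \approx -5.2857$)
$j 2 \left(-42\right) = \left(- \frac{37}{7}\right) 2 \left(-42\right) = \left(- \frac{74}{7}\right) \left(-42\right) = 444$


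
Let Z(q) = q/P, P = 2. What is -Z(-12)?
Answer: 6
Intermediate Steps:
Z(q) = q/2
-Z(-12) = -(-12)/2 = -1*(-6) = 6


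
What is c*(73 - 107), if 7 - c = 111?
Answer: 3536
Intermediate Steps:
c = -104 (c = 7 - 1*111 = 7 - 111 = -104)
c*(73 - 107) = -104*(73 - 107) = -104*(-34) = 3536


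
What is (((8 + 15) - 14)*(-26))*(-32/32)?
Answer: 234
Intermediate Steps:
(((8 + 15) - 14)*(-26))*(-32/32) = ((23 - 14)*(-26))*(-32*1/32) = (9*(-26))*(-1) = -234*(-1) = 234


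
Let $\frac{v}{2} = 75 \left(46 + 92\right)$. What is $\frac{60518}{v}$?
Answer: $\frac{30259}{10350} \approx 2.9236$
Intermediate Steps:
$v = 20700$ ($v = 2 \cdot 75 \left(46 + 92\right) = 2 \cdot 75 \cdot 138 = 2 \cdot 10350 = 20700$)
$\frac{60518}{v} = \frac{60518}{20700} = 60518 \cdot \frac{1}{20700} = \frac{30259}{10350}$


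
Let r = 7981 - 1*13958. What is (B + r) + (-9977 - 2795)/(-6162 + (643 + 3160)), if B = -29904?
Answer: -84630507/2359 ≈ -35876.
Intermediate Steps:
r = -5977 (r = 7981 - 13958 = -5977)
(B + r) + (-9977 - 2795)/(-6162 + (643 + 3160)) = (-29904 - 5977) + (-9977 - 2795)/(-6162 + (643 + 3160)) = -35881 - 12772/(-6162 + 3803) = -35881 - 12772/(-2359) = -35881 - 12772*(-1/2359) = -35881 + 12772/2359 = -84630507/2359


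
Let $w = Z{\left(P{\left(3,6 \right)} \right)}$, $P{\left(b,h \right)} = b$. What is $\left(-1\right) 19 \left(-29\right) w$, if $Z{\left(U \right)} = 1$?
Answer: $551$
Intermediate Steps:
$w = 1$
$\left(-1\right) 19 \left(-29\right) w = \left(-1\right) 19 \left(-29\right) 1 = \left(-19\right) \left(-29\right) 1 = 551 \cdot 1 = 551$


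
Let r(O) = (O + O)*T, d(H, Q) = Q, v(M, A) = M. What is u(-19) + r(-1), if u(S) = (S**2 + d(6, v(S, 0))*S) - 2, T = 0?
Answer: 720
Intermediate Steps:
u(S) = -2 + 2*S**2 (u(S) = (S**2 + S*S) - 2 = (S**2 + S**2) - 2 = 2*S**2 - 2 = -2 + 2*S**2)
r(O) = 0 (r(O) = (O + O)*0 = (2*O)*0 = 0)
u(-19) + r(-1) = (-2 + 2*(-19)**2) + 0 = (-2 + 2*361) + 0 = (-2 + 722) + 0 = 720 + 0 = 720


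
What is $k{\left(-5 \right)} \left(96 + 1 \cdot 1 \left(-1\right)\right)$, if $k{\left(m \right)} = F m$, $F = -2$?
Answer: $950$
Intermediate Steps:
$k{\left(m \right)} = - 2 m$
$k{\left(-5 \right)} \left(96 + 1 \cdot 1 \left(-1\right)\right) = \left(-2\right) \left(-5\right) \left(96 + 1 \cdot 1 \left(-1\right)\right) = 10 \left(96 + 1 \left(-1\right)\right) = 10 \left(96 - 1\right) = 10 \cdot 95 = 950$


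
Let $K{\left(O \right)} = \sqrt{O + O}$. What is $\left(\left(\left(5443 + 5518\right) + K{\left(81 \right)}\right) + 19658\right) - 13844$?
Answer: $16775 + 9 \sqrt{2} \approx 16788.0$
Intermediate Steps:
$K{\left(O \right)} = \sqrt{2} \sqrt{O}$ ($K{\left(O \right)} = \sqrt{2 O} = \sqrt{2} \sqrt{O}$)
$\left(\left(\left(5443 + 5518\right) + K{\left(81 \right)}\right) + 19658\right) - 13844 = \left(\left(\left(5443 + 5518\right) + \sqrt{2} \sqrt{81}\right) + 19658\right) - 13844 = \left(\left(10961 + \sqrt{2} \cdot 9\right) + 19658\right) - 13844 = \left(\left(10961 + 9 \sqrt{2}\right) + 19658\right) - 13844 = \left(30619 + 9 \sqrt{2}\right) - 13844 = 16775 + 9 \sqrt{2}$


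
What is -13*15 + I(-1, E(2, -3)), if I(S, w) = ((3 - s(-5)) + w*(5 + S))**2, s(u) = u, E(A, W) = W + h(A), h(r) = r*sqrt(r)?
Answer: -51 - 64*sqrt(2) ≈ -141.51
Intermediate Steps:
h(r) = r**(3/2)
E(A, W) = W + A**(3/2)
I(S, w) = (8 + w*(5 + S))**2 (I(S, w) = ((3 - 1*(-5)) + w*(5 + S))**2 = ((3 + 5) + w*(5 + S))**2 = (8 + w*(5 + S))**2)
-13*15 + I(-1, E(2, -3)) = -13*15 + (8 + 5*(-3 + 2**(3/2)) - (-3 + 2**(3/2)))**2 = -195 + (8 + 5*(-3 + 2*sqrt(2)) - (-3 + 2*sqrt(2)))**2 = -195 + (8 + (-15 + 10*sqrt(2)) + (3 - 2*sqrt(2)))**2 = -195 + (-4 + 8*sqrt(2))**2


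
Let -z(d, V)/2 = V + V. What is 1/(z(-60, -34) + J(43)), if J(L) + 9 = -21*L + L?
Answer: -1/733 ≈ -0.0013643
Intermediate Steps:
z(d, V) = -4*V (z(d, V) = -2*(V + V) = -4*V)
J(L) = -9 - 20*L (J(L) = -9 + (-21*L + L) = -9 - 20*L)
1/(z(-60, -34) + J(43)) = 1/(-4*(-34) + (-9 - 20*43)) = 1/(136 + (-9 - 860)) = 1/(136 - 869) = 1/(-733) = -1/733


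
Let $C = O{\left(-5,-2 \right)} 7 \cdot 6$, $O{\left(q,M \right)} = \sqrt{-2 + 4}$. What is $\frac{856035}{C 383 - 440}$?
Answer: $\frac{47081925}{64665649} + \frac{6885089505 \sqrt{2}}{258662596} \approx 38.372$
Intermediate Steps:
$O{\left(q,M \right)} = \sqrt{2}$
$C = 42 \sqrt{2}$ ($C = \sqrt{2} \cdot 7 \cdot 6 = 7 \sqrt{2} \cdot 6 = 42 \sqrt{2} \approx 59.397$)
$\frac{856035}{C 383 - 440} = \frac{856035}{42 \sqrt{2} \cdot 383 - 440} = \frac{856035}{16086 \sqrt{2} - 440} = \frac{856035}{-440 + 16086 \sqrt{2}}$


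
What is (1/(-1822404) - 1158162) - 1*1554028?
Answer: -4942705904761/1822404 ≈ -2.7122e+6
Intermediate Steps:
(1/(-1822404) - 1158162) - 1*1554028 = (-1/1822404 - 1158162) - 1554028 = -2110639061449/1822404 - 1554028 = -4942705904761/1822404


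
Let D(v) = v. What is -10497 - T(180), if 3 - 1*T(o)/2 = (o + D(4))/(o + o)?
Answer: -472589/45 ≈ -10502.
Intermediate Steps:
T(o) = 6 - (4 + o)/o (T(o) = 6 - 2*(o + 4)/(o + o) = 6 - 2*(4 + o)/(2*o) = 6 - 2*(4 + o)*1/(2*o) = 6 - (4 + o)/o)
-10497 - T(180) = -10497 - (5 - 4/180) = -10497 - (5 - 4*1/180) = -10497 - (5 - 1/45) = -10497 - 1*224/45 = -10497 - 224/45 = -472589/45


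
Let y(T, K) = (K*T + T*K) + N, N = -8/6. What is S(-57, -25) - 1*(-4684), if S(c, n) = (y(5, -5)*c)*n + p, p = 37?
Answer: -68429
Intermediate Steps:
N = -4/3 (N = -8*⅙ = -4/3 ≈ -1.3333)
y(T, K) = -4/3 + 2*K*T (y(T, K) = (K*T + T*K) - 4/3 = (K*T + K*T) - 4/3 = 2*K*T - 4/3 = -4/3 + 2*K*T)
S(c, n) = 37 - 154*c*n/3 (S(c, n) = ((-4/3 + 2*(-5)*5)*c)*n + 37 = ((-4/3 - 50)*c)*n + 37 = (-154*c/3)*n + 37 = -154*c*n/3 + 37 = 37 - 154*c*n/3)
S(-57, -25) - 1*(-4684) = (37 - 154/3*(-57)*(-25)) - 1*(-4684) = (37 - 73150) + 4684 = -73113 + 4684 = -68429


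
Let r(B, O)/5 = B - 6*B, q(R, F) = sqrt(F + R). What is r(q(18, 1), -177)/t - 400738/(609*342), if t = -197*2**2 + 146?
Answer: -200369/104139 + 25*sqrt(19)/642 ≈ -1.7543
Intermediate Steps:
t = -642 (t = -197*4 + 146 = -788 + 146 = -642)
r(B, O) = -25*B (r(B, O) = 5*(B - 6*B) = 5*(-5*B) = -25*B)
r(q(18, 1), -177)/t - 400738/(609*342) = -25*sqrt(1 + 18)/(-642) - 400738/(609*342) = -25*sqrt(19)*(-1/642) - 400738/208278 = 25*sqrt(19)/642 - 400738*1/208278 = 25*sqrt(19)/642 - 200369/104139 = -200369/104139 + 25*sqrt(19)/642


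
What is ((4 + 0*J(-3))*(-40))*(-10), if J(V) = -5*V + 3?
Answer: 1600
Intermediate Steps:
J(V) = 3 - 5*V
((4 + 0*J(-3))*(-40))*(-10) = ((4 + 0*(3 - 5*(-3)))*(-40))*(-10) = ((4 + 0*(3 + 15))*(-40))*(-10) = ((4 + 0*18)*(-40))*(-10) = ((4 + 0)*(-40))*(-10) = (4*(-40))*(-10) = -160*(-10) = 1600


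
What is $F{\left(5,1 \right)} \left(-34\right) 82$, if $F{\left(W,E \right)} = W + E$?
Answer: $-16728$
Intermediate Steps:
$F{\left(W,E \right)} = E + W$
$F{\left(5,1 \right)} \left(-34\right) 82 = \left(1 + 5\right) \left(-34\right) 82 = 6 \left(-34\right) 82 = \left(-204\right) 82 = -16728$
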